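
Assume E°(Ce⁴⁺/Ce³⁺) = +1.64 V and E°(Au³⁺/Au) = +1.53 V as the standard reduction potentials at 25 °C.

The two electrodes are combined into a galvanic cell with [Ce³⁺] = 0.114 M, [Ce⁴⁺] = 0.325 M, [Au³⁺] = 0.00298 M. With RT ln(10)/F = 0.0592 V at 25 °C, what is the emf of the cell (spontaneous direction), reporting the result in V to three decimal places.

+0.187 V

Ce⁴⁺/Ce³⁺ is the cathode (higher E°), Au³⁺/Au the anode: E°cell = +1.64 − (+1.53) = +0.11 V, n = 3.
Overall: 3 Ce⁴⁺(aq) + Au(s) → 3 Ce³⁺(aq) + Au³⁺(aq)
Q = [Ce³⁺]^3·[Au³⁺] / ([Ce⁴⁺]^3); log Q = -3.891.
E = E° − (0.0592/n) log Q = +0.11 − (0.0592/3)(-3.891) = +0.187 V.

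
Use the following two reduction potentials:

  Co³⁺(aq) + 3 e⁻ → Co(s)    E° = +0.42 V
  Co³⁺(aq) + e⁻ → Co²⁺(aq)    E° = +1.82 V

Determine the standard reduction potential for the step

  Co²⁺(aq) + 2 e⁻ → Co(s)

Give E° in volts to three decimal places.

Sequential free energies add, so n₃E°₃ = n₁E°₁ + n₂E°₂.
With n₃ = 3, and the known step contributing 1×(+1.82) V, the unknown satisfies 2·E° = 3×(+0.42) − 1×(+1.82) = -0.560.
E° = -0.560 / 2 = -0.280 V.

-0.280 V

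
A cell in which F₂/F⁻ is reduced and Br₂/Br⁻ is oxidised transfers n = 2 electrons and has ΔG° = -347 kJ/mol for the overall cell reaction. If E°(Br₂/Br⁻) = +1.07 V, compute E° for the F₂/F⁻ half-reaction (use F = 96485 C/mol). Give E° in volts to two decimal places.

+2.87 V

E°cell = −ΔG°/(nF) = −(-347×10³)/((2)(96485)) = +1.798 V.
Since F₂/F⁻ is the cathode and Br₂/Br⁻ the anode, E°cell = E°(F₂/F⁻) − E°(Br₂/Br⁻).
So E°(F₂/F⁻) = E°cell + E°(Br₂/Br⁻) = +1.798 + (+1.07) = +2.87 V.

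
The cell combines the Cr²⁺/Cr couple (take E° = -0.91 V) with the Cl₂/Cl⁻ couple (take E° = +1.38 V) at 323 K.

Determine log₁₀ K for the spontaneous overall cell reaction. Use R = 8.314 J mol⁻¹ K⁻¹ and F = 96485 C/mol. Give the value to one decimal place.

71.5

Cathode: Cl₂/Cl⁻; anode: Cr²⁺/Cr. E°cell = (+1.38) − (-0.91) = +2.29 V, with n = 2.
ΔG° = −nFE° = −RT ln K, so ln K = nFE°/(RT) = (2)(96485)(+2.29) / ((8.314)(323)) = 164.556.
log₁₀ K = 164.556 / ln 10 = 71.5.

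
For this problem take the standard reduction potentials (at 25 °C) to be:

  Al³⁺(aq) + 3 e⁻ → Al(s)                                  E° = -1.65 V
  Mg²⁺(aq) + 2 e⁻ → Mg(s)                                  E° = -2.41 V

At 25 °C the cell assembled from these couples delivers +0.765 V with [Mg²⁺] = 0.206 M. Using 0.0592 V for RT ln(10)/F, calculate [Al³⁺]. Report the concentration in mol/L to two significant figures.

0.17 M

Al³⁺/Al is the cathode, Mg²⁺/Mg the anode: E°cell = +0.76 V, n = 6.
Overall reaction: 2 Al³⁺(aq) + 3 Mg(s) → 2 Al(s) + 3 Mg²⁺(aq); Q = [Mg²⁺]^3/[Al³⁺]^2.
From E = E° − (0.0592/n) log Q: log Q = (E° − E)·n/0.0592 = (+0.76 − (+0.765))·6/0.0592 = -0.5068.
So 2·log[Al³⁺] = 3·log(0.206) − log Q = -2.0584 − (-0.5068) = -1.5516; log[Al³⁺] = -1.5516 / 2 = -0.7758; [Al³⁺] = 10^(-0.7758) ≈ 0.17 M.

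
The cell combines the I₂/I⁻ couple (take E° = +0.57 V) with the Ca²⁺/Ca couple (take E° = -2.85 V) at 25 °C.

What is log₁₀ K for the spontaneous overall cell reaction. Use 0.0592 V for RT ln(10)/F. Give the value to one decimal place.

Cathode: I₂/I⁻; anode: Ca²⁺/Ca. E°cell = +3.42 V, n = 2.
log K = nE°cell / 0.0592 = (2)(+3.42) / 0.0592 = 115.5.

115.5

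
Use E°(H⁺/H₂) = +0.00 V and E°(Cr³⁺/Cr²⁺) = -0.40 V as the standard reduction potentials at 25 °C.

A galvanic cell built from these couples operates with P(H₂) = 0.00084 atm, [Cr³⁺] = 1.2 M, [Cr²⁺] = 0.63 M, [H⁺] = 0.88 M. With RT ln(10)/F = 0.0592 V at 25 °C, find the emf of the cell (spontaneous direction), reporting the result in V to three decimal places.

+0.471 V

H⁺/H₂ is the cathode (higher E°), Cr³⁺/Cr²⁺ the anode: E°cell = +0.00 − (-0.40) = +0.40 V, n = 2.
Overall: 2 H⁺(aq) + 2 Cr²⁺(aq) → H₂(g) + 2 Cr³⁺(aq)
Q = P(H₂)·[Cr³⁺]^2 / ([H⁺]^2·[Cr²⁺]^2); log Q = -2.405.
E = E° − (0.0592/n) log Q = +0.40 − (0.0592/2)(-2.405) = +0.471 V.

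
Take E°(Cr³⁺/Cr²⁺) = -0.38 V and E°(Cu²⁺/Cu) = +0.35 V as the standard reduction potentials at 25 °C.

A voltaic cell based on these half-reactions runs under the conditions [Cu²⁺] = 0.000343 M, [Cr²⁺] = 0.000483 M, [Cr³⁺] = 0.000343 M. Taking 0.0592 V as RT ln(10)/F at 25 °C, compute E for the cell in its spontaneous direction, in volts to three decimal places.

+0.636 V

Cu²⁺/Cu is the cathode (higher E°), Cr³⁺/Cr²⁺ the anode: E°cell = +0.35 − (-0.38) = +0.73 V, n = 2.
Overall: Cu²⁺(aq) + 2 Cr²⁺(aq) → Cu(s) + 2 Cr³⁺(aq)
Q = [Cr³⁺]^2 / ([Cu²⁺]·[Cr²⁺]^2); log Q = 3.167.
E = E° − (0.0592/n) log Q = +0.73 − (0.0592/2)(3.167) = +0.636 V.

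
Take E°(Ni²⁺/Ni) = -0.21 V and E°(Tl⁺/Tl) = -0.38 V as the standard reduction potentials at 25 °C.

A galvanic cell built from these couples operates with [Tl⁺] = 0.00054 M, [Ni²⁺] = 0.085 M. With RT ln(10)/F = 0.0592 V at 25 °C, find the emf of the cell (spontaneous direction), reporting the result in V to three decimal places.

+0.332 V

Ni²⁺/Ni is the cathode (higher E°), Tl⁺/Tl the anode: E°cell = -0.21 − (-0.38) = +0.17 V, n = 2.
Overall: Ni²⁺(aq) + 2 Tl(s) → Ni(s) + 2 Tl⁺(aq)
Q = [Tl⁺]^2 / ([Ni²⁺]); log Q = -5.465.
E = E° − (0.0592/n) log Q = +0.17 − (0.0592/2)(-5.465) = +0.332 V.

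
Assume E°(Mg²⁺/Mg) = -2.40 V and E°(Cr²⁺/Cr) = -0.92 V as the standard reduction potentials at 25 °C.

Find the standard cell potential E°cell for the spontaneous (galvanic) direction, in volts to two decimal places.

The Cr²⁺/Cr couple has the higher reduction potential, so it is the cathode; Mg²⁺/Mg is oxidised at the anode.
E°cell = E°(cathode) − E°(anode) = (-0.92) − (-2.40) = +1.48 V.
Since E°cell > 0, the reaction is spontaneous under standard conditions.

+1.48 V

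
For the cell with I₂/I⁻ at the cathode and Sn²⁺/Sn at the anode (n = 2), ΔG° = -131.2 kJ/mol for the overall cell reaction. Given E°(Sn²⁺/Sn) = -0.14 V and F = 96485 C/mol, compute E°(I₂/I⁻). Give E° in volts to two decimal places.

E°cell = −ΔG°/(nF) = −(-131.2×10³)/((2)(96485)) = +0.680 V.
Since I₂/I⁻ is the cathode and Sn²⁺/Sn the anode, E°cell = E°(I₂/I⁻) − E°(Sn²⁺/Sn).
So E°(I₂/I⁻) = E°cell + E°(Sn²⁺/Sn) = +0.680 + (-0.14) = +0.54 V.

+0.54 V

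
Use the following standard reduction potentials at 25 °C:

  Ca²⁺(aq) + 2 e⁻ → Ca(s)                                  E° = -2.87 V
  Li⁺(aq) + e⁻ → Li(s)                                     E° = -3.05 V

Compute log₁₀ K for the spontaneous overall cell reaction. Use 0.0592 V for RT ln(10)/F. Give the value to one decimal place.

6.1

Cathode: Ca²⁺/Ca; anode: Li⁺/Li. E°cell = +0.18 V, n = 2.
log K = nE°cell / 0.0592 = (2)(+0.18) / 0.0592 = 6.1.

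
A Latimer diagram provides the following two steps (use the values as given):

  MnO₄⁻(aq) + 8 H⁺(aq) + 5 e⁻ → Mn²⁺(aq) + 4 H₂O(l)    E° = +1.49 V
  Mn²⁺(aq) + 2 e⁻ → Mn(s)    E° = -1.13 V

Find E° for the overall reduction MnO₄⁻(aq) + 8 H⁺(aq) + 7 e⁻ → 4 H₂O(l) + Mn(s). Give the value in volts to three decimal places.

+0.741 V

Adding the free-energy changes (−nFE°) of the two steps gives −n₃FE°₃ = −n₁FE°₁ − n₂FE°₂.
E°₃ = (5×+1.49 + 2×-1.13) / 7 = (+5.190) / 7 = +0.741 V.
Simply averaging or adding the two E° values would be wrong; the electron-weighted sum is required.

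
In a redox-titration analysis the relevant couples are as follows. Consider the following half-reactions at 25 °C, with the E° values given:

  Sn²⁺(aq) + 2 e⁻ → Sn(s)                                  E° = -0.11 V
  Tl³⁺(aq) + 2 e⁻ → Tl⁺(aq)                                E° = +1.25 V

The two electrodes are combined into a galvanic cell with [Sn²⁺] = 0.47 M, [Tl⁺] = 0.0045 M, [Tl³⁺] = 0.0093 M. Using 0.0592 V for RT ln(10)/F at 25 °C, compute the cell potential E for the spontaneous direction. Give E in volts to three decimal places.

+1.379 V

Tl³⁺/Tl⁺ is the cathode (higher E°), Sn²⁺/Sn the anode: E°cell = +1.25 − (-0.11) = +1.36 V, n = 2.
Overall: Tl³⁺(aq) + Sn(s) → Tl⁺(aq) + Sn²⁺(aq)
Q = [Tl⁺]·[Sn²⁺] / ([Tl³⁺]); log Q = -0.643.
E = E° − (0.0592/n) log Q = +1.36 − (0.0592/2)(-0.643) = +1.379 V.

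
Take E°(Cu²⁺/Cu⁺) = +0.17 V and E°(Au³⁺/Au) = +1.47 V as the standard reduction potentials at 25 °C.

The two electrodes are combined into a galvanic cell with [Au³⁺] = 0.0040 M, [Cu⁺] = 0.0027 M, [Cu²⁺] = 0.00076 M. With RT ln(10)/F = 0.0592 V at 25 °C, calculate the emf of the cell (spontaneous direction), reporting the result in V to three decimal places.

Au³⁺/Au is the cathode (higher E°), Cu²⁺/Cu⁺ the anode: E°cell = +1.47 − (+0.17) = +1.30 V, n = 3.
Overall: Au³⁺(aq) + 3 Cu⁺(aq) → Au(s) + 3 Cu²⁺(aq)
Q = [Cu²⁺]^3 / ([Au³⁺]·[Cu⁺]^3); log Q = 0.746.
E = E° − (0.0592/n) log Q = +1.30 − (0.0592/3)(0.746) = +1.285 V.

+1.285 V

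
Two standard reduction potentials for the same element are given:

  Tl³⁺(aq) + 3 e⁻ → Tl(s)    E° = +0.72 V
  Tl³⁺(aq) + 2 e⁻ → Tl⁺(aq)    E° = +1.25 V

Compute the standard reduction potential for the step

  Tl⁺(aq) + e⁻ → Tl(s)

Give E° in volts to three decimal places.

Sequential free energies add, so n₃E°₃ = n₁E°₁ + n₂E°₂.
With n₃ = 3, and the known step contributing 2×(+1.25) V, the unknown satisfies 1·E° = 3×(+0.72) − 2×(+1.25) = -0.340.
E° = -0.340 / 1 = -0.340 V.

-0.340 V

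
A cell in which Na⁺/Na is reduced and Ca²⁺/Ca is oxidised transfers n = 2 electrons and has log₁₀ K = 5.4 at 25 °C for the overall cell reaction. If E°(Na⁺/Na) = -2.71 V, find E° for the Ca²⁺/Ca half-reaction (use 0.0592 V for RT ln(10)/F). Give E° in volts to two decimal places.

-2.87 V

E°cell = (0.0592/n)·log K = (0.0592/2)(5.4) = +0.160 V.
Since Na⁺/Na is the cathode and Ca²⁺/Ca the anode, E°cell = E°(Na⁺/Na) − E°(Ca²⁺/Ca).
So E°(Ca²⁺/Ca) = E°(Na⁺/Na) − E°cell = (-2.71) − (+0.160) = -2.87 V.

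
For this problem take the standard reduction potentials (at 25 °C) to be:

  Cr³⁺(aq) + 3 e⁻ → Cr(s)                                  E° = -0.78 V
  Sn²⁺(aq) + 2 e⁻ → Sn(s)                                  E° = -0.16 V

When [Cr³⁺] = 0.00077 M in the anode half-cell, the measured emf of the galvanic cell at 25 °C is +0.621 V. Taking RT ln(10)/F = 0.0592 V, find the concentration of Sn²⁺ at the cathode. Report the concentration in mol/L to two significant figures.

Sn²⁺/Sn is the cathode, Cr³⁺/Cr the anode: E°cell = +0.62 V, n = 6.
Overall reaction: 3 Sn²⁺(aq) + 2 Cr(s) → 3 Sn(s) + 2 Cr³⁺(aq); Q = [Cr³⁺]^2/[Sn²⁺]^3.
From E = E° − (0.0592/n) log Q: log Q = (E° − E)·n/0.0592 = (+0.62 − (+0.621))·6/0.0592 = -0.1014.
So 3·log[Sn²⁺] = 2·log(0.00077) − log Q = -6.2270 − (-0.1014) = -6.1256; log[Sn²⁺] = -6.1256 / 3 = -2.0419; [Sn²⁺] = 10^(-2.0419) ≈ 0.0091 M.

0.0091 M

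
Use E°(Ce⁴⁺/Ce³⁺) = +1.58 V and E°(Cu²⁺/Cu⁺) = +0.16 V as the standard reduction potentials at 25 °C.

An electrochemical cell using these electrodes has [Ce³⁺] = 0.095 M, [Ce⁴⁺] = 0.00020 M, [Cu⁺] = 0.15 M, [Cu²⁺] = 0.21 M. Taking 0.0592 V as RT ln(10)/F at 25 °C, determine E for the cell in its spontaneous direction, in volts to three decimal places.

Ce⁴⁺/Ce³⁺ is the cathode (higher E°), Cu²⁺/Cu⁺ the anode: E°cell = +1.58 − (+0.16) = +1.42 V, n = 1.
Overall: Ce⁴⁺(aq) + Cu⁺(aq) → Ce³⁺(aq) + Cu²⁺(aq)
Q = [Ce³⁺]·[Cu²⁺] / ([Ce⁴⁺]·[Cu⁺]); log Q = 2.823.
E = E° − (0.0592/n) log Q = +1.42 − (0.0592/1)(2.823) = +1.253 V.

+1.253 V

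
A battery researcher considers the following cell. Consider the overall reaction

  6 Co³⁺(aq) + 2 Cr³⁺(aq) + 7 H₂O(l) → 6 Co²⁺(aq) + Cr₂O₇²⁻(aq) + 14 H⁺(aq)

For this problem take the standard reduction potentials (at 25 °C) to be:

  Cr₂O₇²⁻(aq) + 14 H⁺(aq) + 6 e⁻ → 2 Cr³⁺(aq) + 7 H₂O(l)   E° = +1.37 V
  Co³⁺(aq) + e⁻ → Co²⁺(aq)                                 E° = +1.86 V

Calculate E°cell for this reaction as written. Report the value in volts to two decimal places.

+0.49 V

The Co³⁺/Co²⁺ couple has the higher reduction potential, so it is the cathode; Cr₂O₇²⁻/Cr³⁺ is oxidised at the anode.
E°cell = E°(cathode) − E°(anode) = (+1.86) − (+1.37) = +0.49 V.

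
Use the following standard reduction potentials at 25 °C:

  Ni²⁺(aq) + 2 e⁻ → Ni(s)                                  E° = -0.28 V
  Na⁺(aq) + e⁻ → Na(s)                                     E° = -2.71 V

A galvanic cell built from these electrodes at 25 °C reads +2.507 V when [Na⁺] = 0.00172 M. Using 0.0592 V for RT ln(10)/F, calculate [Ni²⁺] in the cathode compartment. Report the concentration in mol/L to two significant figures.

0.0012 M

Ni²⁺/Ni is the cathode, Na⁺/Na the anode: E°cell = +2.43 V, n = 2.
Overall reaction: Ni²⁺(aq) + 2 Na(s) → Ni(s) + 2 Na⁺(aq); Q = [Na⁺]^2/[Ni²⁺]^1.
From E = E° − (0.0592/n) log Q: log Q = (E° − E)·n/0.0592 = (+2.43 − (+2.507))·2/0.0592 = -2.6014.
So 1·log[Ni²⁺] = 2·log(0.00172) − log Q = -5.5289 − (-2.6014) = -2.9275; [Ni²⁺] = 10^(-2.9275) ≈ 0.0012 M.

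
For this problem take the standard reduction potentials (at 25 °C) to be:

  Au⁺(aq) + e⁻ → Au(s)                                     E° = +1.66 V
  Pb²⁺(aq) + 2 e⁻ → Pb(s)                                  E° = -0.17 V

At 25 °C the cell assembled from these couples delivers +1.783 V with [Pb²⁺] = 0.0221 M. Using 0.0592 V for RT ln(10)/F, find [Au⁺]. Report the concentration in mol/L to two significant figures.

0.024 M

Au⁺/Au is the cathode, Pb²⁺/Pb the anode: E°cell = +1.83 V, n = 2.
Overall reaction: 2 Au⁺(aq) + Pb(s) → 2 Au(s) + Pb²⁺(aq); Q = [Pb²⁺]^1/[Au⁺]^2.
From E = E° − (0.0592/n) log Q: log Q = (E° − E)·n/0.0592 = (+1.83 − (+1.783))·2/0.0592 = 1.5878.
So 2·log[Au⁺] = 1·log(0.0221) − log Q = -1.6556 − (1.5878) = -3.2434; log[Au⁺] = -3.2434 / 2 = -1.6217; [Au⁺] = 10^(-1.6217) ≈ 0.024 M.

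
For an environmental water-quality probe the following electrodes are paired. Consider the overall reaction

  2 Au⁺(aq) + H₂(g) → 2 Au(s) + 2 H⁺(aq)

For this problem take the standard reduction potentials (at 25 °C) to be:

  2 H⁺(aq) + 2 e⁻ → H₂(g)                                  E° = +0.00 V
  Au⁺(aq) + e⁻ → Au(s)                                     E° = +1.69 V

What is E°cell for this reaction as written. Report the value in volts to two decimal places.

The Au⁺/Au couple has the higher reduction potential, so it is the cathode; H⁺/H₂ is oxidised at the anode.
E°cell = E°(cathode) − E°(anode) = (+1.69) − (+0.00) = +1.69 V.

+1.69 V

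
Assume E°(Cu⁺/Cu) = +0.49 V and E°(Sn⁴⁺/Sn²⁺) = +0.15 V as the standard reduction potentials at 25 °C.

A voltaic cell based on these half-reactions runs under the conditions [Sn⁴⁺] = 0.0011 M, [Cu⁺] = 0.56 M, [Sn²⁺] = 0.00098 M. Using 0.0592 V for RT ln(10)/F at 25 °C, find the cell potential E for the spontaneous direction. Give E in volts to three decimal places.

+0.324 V

Cu⁺/Cu is the cathode (higher E°), Sn⁴⁺/Sn²⁺ the anode: E°cell = +0.49 − (+0.15) = +0.34 V, n = 2.
Overall: 2 Cu⁺(aq) + Sn²⁺(aq) → 2 Cu(s) + Sn⁴⁺(aq)
Q = [Sn⁴⁺] / ([Cu⁺]^2·[Sn²⁺]); log Q = 0.554.
E = E° − (0.0592/n) log Q = +0.34 − (0.0592/2)(0.554) = +0.324 V.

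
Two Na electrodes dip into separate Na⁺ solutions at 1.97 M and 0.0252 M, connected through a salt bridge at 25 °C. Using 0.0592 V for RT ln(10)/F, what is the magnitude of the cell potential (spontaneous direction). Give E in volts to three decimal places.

+0.112 V

For a concentration cell E°cell = 0. The 1.97 M side is the cathode (reduction is favoured where [Na⁺] is higher).
With n = 1, E = −(0.0592/1) log([Na⁺]ₐₙ/[Na⁺]꜀ₐₜ) = −(0.0592/1) log(0.0252/1.97) = −(0.0592/1)(-1.893) = +0.112 V.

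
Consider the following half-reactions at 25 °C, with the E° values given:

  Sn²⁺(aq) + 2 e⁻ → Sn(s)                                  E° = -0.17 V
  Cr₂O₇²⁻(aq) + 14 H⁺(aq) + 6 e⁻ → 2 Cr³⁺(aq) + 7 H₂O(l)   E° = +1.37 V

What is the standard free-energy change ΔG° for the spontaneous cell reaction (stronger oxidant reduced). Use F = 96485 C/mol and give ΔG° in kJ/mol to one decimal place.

-891.5 kJ/mol

Cr₂O₇²⁻/Cr³⁺ (E° = +1.37 V) is the cathode; Sn²⁺/Sn (E° = -0.17 V) is the anode, so E°cell = +1.54 V.
Balancing electrons gives n = 6 (lcm of 6 and 2).
ΔG° = −nFE° = −(6)(96485)(+1.54) = -891,521 J = -891.5 kJ/mol.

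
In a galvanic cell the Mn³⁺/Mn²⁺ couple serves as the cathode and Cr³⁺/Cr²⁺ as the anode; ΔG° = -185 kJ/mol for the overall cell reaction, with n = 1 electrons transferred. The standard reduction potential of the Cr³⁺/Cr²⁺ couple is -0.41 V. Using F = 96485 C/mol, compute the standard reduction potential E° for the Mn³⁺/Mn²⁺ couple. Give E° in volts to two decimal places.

E°cell = −ΔG°/(nF) = −(-185×10³)/((1)(96485)) = +1.917 V.
Since Mn³⁺/Mn²⁺ is the cathode and Cr³⁺/Cr²⁺ the anode, E°cell = E°(Mn³⁺/Mn²⁺) − E°(Cr³⁺/Cr²⁺).
So E°(Mn³⁺/Mn²⁺) = E°cell + E°(Cr³⁺/Cr²⁺) = +1.917 + (-0.41) = +1.51 V.

+1.51 V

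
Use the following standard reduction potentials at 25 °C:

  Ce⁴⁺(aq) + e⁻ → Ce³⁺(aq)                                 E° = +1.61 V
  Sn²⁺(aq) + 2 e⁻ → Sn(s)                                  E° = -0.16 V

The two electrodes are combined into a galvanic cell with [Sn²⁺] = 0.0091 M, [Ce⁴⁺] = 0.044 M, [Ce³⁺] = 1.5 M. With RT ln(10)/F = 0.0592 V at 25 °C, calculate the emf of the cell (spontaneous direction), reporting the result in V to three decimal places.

Ce⁴⁺/Ce³⁺ is the cathode (higher E°), Sn²⁺/Sn the anode: E°cell = +1.61 − (-0.16) = +1.77 V, n = 2.
Overall: 2 Ce⁴⁺(aq) + Sn(s) → 2 Ce³⁺(aq) + Sn²⁺(aq)
Q = [Ce³⁺]^2·[Sn²⁺] / ([Ce⁴⁺]^2); log Q = 1.024.
E = E° − (0.0592/n) log Q = +1.77 − (0.0592/2)(1.024) = +1.740 V.

+1.740 V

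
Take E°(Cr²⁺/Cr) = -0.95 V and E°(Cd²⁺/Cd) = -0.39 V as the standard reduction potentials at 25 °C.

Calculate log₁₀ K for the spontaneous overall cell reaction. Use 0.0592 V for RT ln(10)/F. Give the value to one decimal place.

18.9

Cathode: Cd²⁺/Cd; anode: Cr²⁺/Cr. E°cell = +0.56 V, n = 2.
log K = nE°cell / 0.0592 = (2)(+0.56) / 0.0592 = 18.9.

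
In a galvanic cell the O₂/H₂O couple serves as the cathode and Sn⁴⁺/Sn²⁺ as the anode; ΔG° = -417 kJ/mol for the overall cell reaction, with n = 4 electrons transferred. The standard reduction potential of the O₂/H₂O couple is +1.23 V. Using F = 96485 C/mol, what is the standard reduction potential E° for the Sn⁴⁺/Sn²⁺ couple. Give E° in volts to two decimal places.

+0.15 V

E°cell = −ΔG°/(nF) = −(-417×10³)/((4)(96485)) = +1.080 V.
Since O₂/H₂O is the cathode and Sn⁴⁺/Sn²⁺ the anode, E°cell = E°(O₂/H₂O) − E°(Sn⁴⁺/Sn²⁺).
So E°(Sn⁴⁺/Sn²⁺) = E°(O₂/H₂O) − E°cell = (+1.23) − (+1.080) = +0.15 V.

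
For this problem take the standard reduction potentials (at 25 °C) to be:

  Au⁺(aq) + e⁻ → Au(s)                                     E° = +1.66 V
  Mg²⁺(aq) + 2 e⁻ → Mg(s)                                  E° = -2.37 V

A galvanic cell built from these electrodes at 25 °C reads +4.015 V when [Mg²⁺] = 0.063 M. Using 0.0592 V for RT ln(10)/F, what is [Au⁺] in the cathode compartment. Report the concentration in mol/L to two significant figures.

0.14 M

Au⁺/Au is the cathode, Mg²⁺/Mg the anode: E°cell = +4.03 V, n = 2.
Overall reaction: 2 Au⁺(aq) + Mg(s) → 2 Au(s) + Mg²⁺(aq); Q = [Mg²⁺]^1/[Au⁺]^2.
From E = E° − (0.0592/n) log Q: log Q = (E° − E)·n/0.0592 = (+4.03 − (+4.015))·2/0.0592 = 0.5068.
So 2·log[Au⁺] = 1·log(0.063) − log Q = -1.2007 − (0.5068) = -1.7075; log[Au⁺] = -1.7075 / 2 = -0.8538; [Au⁺] = 10^(-0.8538) ≈ 0.14 M.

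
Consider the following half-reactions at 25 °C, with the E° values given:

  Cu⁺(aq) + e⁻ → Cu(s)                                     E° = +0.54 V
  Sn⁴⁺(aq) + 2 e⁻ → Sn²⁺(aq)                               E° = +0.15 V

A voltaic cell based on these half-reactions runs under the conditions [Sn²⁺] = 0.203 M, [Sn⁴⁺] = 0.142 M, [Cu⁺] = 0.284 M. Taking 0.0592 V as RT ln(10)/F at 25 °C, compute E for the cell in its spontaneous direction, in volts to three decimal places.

Cu⁺/Cu is the cathode (higher E°), Sn⁴⁺/Sn²⁺ the anode: E°cell = +0.54 − (+0.15) = +0.39 V, n = 2.
Overall: 2 Cu⁺(aq) + Sn²⁺(aq) → 2 Cu(s) + Sn⁴⁺(aq)
Q = [Sn⁴⁺] / ([Cu⁺]^2·[Sn²⁺]); log Q = 0.938.
E = E° − (0.0592/n) log Q = +0.39 − (0.0592/2)(0.938) = +0.362 V.

+0.362 V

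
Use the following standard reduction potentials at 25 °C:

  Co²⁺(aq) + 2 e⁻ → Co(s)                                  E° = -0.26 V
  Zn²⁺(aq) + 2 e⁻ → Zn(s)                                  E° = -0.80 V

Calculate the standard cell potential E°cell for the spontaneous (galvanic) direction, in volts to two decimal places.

+0.54 V

The Co²⁺/Co couple has the higher reduction potential, so it is the cathode; Zn²⁺/Zn is oxidised at the anode.
E°cell = E°(cathode) − E°(anode) = (-0.26) − (-0.80) = +0.54 V.
Since E°cell > 0, the reaction is spontaneous under standard conditions.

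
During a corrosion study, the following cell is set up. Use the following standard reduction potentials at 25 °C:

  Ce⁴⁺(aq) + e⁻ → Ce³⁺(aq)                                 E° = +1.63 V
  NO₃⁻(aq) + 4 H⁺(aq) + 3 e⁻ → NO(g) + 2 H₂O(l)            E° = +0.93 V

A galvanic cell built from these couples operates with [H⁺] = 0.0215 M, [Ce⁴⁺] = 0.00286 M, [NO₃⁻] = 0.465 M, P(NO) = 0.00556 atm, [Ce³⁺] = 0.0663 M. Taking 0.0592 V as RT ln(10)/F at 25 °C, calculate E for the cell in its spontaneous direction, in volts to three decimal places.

Ce⁴⁺/Ce³⁺ is the cathode (higher E°), NO₃⁻/NO the anode: E°cell = +1.63 − (+0.93) = +0.70 V, n = 3.
Overall: 3 Ce⁴⁺(aq) + NO(g) + 2 H₂O(l) → 3 Ce³⁺(aq) + NO₃⁻(aq) + 4 H⁺(aq)
Q = [Ce³⁺]^3·[NO₃⁻]·[H⁺]^4 / ([Ce⁴⁺]^3·P(NO)); log Q = -0.652.
E = E° − (0.0592/n) log Q = +0.70 − (0.0592/3)(-0.652) = +0.713 V.

+0.713 V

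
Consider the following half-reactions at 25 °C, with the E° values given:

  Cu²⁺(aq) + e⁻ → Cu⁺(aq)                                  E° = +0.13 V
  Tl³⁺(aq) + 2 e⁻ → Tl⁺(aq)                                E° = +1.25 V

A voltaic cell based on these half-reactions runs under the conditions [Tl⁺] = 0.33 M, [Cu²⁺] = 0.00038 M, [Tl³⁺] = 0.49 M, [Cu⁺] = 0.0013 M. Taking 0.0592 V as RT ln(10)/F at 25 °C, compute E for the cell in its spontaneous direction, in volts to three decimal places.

+1.157 V

Tl³⁺/Tl⁺ is the cathode (higher E°), Cu²⁺/Cu⁺ the anode: E°cell = +1.25 − (+0.13) = +1.12 V, n = 2.
Overall: Tl³⁺(aq) + 2 Cu⁺(aq) → Tl⁺(aq) + 2 Cu²⁺(aq)
Q = [Tl⁺]·[Cu²⁺]^2 / ([Tl³⁺]·[Cu⁺]^2); log Q = -1.240.
E = E° − (0.0592/n) log Q = +1.12 − (0.0592/2)(-1.240) = +1.157 V.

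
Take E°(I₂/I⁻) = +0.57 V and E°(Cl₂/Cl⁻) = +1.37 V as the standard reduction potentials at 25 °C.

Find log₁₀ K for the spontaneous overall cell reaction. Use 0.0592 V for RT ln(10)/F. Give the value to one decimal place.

27.0

Cathode: Cl₂/Cl⁻; anode: I₂/I⁻. E°cell = +0.80 V, n = 2.
log K = nE°cell / 0.0592 = (2)(+0.80) / 0.0592 = 27.0.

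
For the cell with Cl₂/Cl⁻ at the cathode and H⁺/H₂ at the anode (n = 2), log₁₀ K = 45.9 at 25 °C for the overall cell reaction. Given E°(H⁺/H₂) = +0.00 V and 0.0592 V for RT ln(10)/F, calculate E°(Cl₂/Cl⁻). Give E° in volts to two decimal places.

E°cell = (0.0592/n)·log K = (0.0592/2)(45.9) = +1.359 V.
Since Cl₂/Cl⁻ is the cathode and H⁺/H₂ the anode, E°cell = E°(Cl₂/Cl⁻) − E°(H⁺/H₂).
So E°(Cl₂/Cl⁻) = E°cell + E°(H⁺/H₂) = +1.359 + (+0.00) = +1.36 V.

+1.36 V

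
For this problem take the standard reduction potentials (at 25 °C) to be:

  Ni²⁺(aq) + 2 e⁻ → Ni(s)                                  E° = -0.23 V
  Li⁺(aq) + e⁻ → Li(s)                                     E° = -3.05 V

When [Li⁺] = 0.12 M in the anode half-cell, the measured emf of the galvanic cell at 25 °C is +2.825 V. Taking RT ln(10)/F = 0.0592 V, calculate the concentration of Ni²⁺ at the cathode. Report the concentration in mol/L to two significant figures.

Ni²⁺/Ni is the cathode, Li⁺/Li the anode: E°cell = +2.82 V, n = 2.
Overall reaction: Ni²⁺(aq) + 2 Li(s) → Ni(s) + 2 Li⁺(aq); Q = [Li⁺]^2/[Ni²⁺]^1.
From E = E° − (0.0592/n) log Q: log Q = (E° − E)·n/0.0592 = (+2.82 − (+2.825))·2/0.0592 = -0.1689.
So 1·log[Ni²⁺] = 2·log(0.12) − log Q = -1.8416 − (-0.1689) = -1.6727; [Ni²⁺] = 10^(-1.6727) ≈ 0.021 M.

0.021 M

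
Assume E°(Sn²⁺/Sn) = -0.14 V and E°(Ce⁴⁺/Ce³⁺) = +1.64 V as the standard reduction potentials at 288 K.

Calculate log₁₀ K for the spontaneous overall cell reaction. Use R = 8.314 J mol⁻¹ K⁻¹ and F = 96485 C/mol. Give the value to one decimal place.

62.3

Cathode: Ce⁴⁺/Ce³⁺; anode: Sn²⁺/Sn. E°cell = (+1.64) − (-0.14) = +1.78 V, with n = 2.
ΔG° = −nFE° = −RT ln K, so ln K = nFE°/(RT) = (2)(96485)(+1.78) / ((8.314)(288)) = 143.452.
log₁₀ K = 143.452 / ln 10 = 62.3.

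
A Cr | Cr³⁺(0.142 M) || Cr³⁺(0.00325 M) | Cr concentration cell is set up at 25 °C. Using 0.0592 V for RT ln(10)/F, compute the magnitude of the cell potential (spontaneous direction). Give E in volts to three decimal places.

For a concentration cell E°cell = 0. The 0.142 M side is the cathode (reduction is favoured where [Cr³⁺] is higher).
With n = 3, E = −(0.0592/3) log([Cr³⁺]ₐₙ/[Cr³⁺]꜀ₐₜ) = −(0.0592/3) log(0.00325/0.142) = −(0.0592/3)(-1.640) = +0.032 V.

+0.032 V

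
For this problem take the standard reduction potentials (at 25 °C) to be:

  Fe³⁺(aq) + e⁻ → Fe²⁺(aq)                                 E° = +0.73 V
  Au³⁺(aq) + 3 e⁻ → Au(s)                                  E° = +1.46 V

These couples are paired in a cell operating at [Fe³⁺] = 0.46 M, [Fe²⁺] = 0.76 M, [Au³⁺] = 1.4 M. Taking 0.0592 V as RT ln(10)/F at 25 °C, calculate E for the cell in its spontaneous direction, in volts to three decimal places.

+0.746 V

Au³⁺/Au is the cathode (higher E°), Fe³⁺/Fe²⁺ the anode: E°cell = +1.46 − (+0.73) = +0.73 V, n = 3.
Overall: Au³⁺(aq) + 3 Fe²⁺(aq) → Au(s) + 3 Fe³⁺(aq)
Q = [Fe³⁺]^3 / ([Au³⁺]·[Fe²⁺]^3); log Q = -0.800.
E = E° − (0.0592/n) log Q = +0.73 − (0.0592/3)(-0.800) = +0.746 V.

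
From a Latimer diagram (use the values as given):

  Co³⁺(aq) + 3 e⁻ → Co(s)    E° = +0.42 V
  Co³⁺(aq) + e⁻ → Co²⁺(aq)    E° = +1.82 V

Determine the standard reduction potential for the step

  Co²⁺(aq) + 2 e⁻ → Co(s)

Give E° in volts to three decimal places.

-0.280 V

Sequential free energies add, so n₃E°₃ = n₁E°₁ + n₂E°₂.
With n₃ = 3, and the known step contributing 1×(+1.82) V, the unknown satisfies 2·E° = 3×(+0.42) − 1×(+1.82) = -0.560.
E° = -0.560 / 2 = -0.280 V.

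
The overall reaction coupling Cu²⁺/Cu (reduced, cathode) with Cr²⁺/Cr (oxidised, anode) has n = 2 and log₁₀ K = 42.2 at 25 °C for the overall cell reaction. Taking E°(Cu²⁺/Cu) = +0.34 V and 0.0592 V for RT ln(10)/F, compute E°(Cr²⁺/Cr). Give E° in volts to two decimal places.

E°cell = (0.0592/n)·log K = (0.0592/2)(42.2) = +1.249 V.
Since Cu²⁺/Cu is the cathode and Cr²⁺/Cr the anode, E°cell = E°(Cu²⁺/Cu) − E°(Cr²⁺/Cr).
So E°(Cr²⁺/Cr) = E°(Cu²⁺/Cu) − E°cell = (+0.34) − (+1.249) = -0.91 V.

-0.91 V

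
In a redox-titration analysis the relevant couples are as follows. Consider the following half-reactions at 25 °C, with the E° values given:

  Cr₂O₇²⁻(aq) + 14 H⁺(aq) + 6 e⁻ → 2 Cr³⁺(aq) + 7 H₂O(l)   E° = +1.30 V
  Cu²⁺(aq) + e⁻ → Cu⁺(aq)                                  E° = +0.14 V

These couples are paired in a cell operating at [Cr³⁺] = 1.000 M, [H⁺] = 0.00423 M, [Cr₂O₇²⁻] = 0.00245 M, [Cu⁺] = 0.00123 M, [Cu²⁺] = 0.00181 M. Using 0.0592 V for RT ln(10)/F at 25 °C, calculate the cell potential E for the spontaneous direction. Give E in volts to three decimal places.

Cr₂O₇²⁻/Cr³⁺ is the cathode (higher E°), Cu²⁺/Cu⁺ the anode: E°cell = +1.30 − (+0.14) = +1.16 V, n = 6.
Overall: Cr₂O₇²⁻(aq) + 14 H⁺(aq) + 6 Cu⁺(aq) → 2 Cr³⁺(aq) + 7 H₂O(l) + 6 Cu²⁺(aq)
Q = [Cr³⁺]^2·[Cu²⁺]^6 / ([Cr₂O₇²⁻]·[H⁺]^14·[Cu⁺]^6); log Q = 36.849.
E = E° − (0.0592/n) log Q = +1.16 − (0.0592/6)(36.849) = +0.796 V.

+0.796 V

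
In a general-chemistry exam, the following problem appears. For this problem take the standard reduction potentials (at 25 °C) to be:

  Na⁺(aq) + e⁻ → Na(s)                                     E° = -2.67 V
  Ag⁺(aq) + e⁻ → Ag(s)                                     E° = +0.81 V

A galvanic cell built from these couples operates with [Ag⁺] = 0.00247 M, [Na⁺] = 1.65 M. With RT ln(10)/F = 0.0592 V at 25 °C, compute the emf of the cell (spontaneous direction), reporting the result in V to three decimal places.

Ag⁺/Ag is the cathode (higher E°), Na⁺/Na the anode: E°cell = +0.81 − (-2.67) = +3.48 V, n = 1.
Overall: Ag⁺(aq) + Na(s) → Ag(s) + Na⁺(aq)
Q = [Na⁺] / ([Ag⁺]); log Q = 2.825.
E = E° − (0.0592/n) log Q = +3.48 − (0.0592/1)(2.825) = +3.313 V.

+3.313 V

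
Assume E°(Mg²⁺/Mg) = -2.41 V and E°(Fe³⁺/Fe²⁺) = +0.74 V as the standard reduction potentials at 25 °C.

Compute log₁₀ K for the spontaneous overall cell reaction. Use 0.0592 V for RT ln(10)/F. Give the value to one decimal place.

106.4

Cathode: Fe³⁺/Fe²⁺; anode: Mg²⁺/Mg. E°cell = +3.15 V, n = 2.
log K = nE°cell / 0.0592 = (2)(+3.15) / 0.0592 = 106.4.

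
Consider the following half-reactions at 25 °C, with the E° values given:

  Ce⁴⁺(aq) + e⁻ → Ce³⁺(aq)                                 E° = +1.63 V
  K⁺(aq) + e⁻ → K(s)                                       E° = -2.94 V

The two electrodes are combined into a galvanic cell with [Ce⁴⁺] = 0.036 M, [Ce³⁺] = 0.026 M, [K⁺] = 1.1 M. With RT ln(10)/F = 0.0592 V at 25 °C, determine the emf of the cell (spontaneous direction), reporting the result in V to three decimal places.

+4.576 V

Ce⁴⁺/Ce³⁺ is the cathode (higher E°), K⁺/K the anode: E°cell = +1.63 − (-2.94) = +4.57 V, n = 1.
Overall: Ce⁴⁺(aq) + K(s) → Ce³⁺(aq) + K⁺(aq)
Q = [Ce³⁺]·[K⁺] / ([Ce⁴⁺]); log Q = -0.100.
E = E° − (0.0592/n) log Q = +4.57 − (0.0592/1)(-0.100) = +4.576 V.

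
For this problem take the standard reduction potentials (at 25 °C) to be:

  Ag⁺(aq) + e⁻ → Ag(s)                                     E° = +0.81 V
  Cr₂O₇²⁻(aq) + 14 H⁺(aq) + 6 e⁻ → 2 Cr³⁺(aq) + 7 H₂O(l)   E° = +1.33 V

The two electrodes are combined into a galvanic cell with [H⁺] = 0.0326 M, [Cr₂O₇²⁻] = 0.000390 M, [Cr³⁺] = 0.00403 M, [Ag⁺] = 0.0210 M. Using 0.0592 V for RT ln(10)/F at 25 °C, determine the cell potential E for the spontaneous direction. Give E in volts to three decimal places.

+0.428 V

Cr₂O₇²⁻/Cr³⁺ is the cathode (higher E°), Ag⁺/Ag the anode: E°cell = +1.33 − (+0.81) = +0.52 V, n = 6.
Overall: Cr₂O₇²⁻(aq) + 14 H⁺(aq) + 6 Ag(s) → 2 Cr³⁺(aq) + 7 H₂O(l) + 6 Ag⁺(aq)
Q = [Cr³⁺]^2·[Ag⁺]^6 / ([Cr₂O₇²⁻]·[H⁺]^14); log Q = 9.368.
E = E° − (0.0592/n) log Q = +0.52 − (0.0592/6)(9.368) = +0.428 V.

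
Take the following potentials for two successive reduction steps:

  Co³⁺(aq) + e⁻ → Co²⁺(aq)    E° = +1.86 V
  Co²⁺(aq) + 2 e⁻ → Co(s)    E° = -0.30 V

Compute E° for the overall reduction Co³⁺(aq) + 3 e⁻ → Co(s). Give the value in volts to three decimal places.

Since ΔG° = −nFE° is additive over sequential reductions, n₃E°₃ = n₁E°₁ + n₂E°₂.
E°₃ = (1×+1.86 + 2×-0.30) / 3 = (+1.260) / 3 = +0.420 V.
E° values themselves are not directly additive — weighting by electron count is essential.

+0.420 V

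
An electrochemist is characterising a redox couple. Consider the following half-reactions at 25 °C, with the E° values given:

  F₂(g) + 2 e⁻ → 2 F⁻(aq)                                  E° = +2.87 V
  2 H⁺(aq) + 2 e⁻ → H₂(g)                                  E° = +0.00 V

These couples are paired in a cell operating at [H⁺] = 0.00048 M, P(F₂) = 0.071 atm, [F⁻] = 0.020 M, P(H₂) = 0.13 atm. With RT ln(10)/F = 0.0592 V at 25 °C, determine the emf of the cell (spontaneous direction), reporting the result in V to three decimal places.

F₂/F⁻ is the cathode (higher E°), H⁺/H₂ the anode: E°cell = +2.87 − (+0.00) = +2.87 V, n = 2.
Overall: F₂(g) + H₂(g) → 2 F⁻(aq) + 2 H⁺(aq)
Q = [F⁻]^2·[H⁺]^2 / (P(F₂)·P(H₂)); log Q = -8.001.
E = E° − (0.0592/n) log Q = +2.87 − (0.0592/2)(-8.001) = +3.107 V.

+3.107 V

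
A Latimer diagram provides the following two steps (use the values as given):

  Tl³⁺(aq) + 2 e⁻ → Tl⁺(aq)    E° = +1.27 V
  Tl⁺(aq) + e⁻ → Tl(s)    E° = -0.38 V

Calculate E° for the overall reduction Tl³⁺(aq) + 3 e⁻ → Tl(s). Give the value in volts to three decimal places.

Standard free energies of sequential steps add: ΔG°₃ = ΔG°₁ + ΔG°₂, so n₃E°₃ = n₁E°₁ + n₂E°₂.
E°₃ = (2×+1.27 + 1×-0.38) / 3 = (+2.160) / 3 = +0.720 V.

+0.720 V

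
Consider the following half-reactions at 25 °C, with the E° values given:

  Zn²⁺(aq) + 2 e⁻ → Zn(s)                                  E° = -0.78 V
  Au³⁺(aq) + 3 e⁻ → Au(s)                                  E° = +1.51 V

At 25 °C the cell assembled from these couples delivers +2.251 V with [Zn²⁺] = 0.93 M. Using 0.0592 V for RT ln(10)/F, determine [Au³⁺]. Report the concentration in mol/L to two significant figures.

0.0095 M

Au³⁺/Au is the cathode, Zn²⁺/Zn the anode: E°cell = +2.29 V, n = 6.
Overall reaction: 2 Au³⁺(aq) + 3 Zn(s) → 2 Au(s) + 3 Zn²⁺(aq); Q = [Zn²⁺]^3/[Au³⁺]^2.
From E = E° − (0.0592/n) log Q: log Q = (E° − E)·n/0.0592 = (+2.29 − (+2.251))·6/0.0592 = 3.9527.
So 2·log[Au³⁺] = 3·log(0.93) − log Q = -0.0946 − (3.9527) = -4.0473; log[Au³⁺] = -4.0473 / 2 = -2.0236; [Au³⁺] = 10^(-2.0236) ≈ 0.0095 M.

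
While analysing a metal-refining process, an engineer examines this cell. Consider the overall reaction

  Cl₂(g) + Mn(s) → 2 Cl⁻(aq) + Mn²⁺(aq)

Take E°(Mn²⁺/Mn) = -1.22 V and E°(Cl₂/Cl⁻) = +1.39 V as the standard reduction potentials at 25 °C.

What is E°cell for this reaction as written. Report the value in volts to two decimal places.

+2.61 V

The Cl₂/Cl⁻ couple has the higher reduction potential, so it is the cathode; Mn²⁺/Mn is oxidised at the anode.
E°cell = E°(cathode) − E°(anode) = (+1.39) − (-1.22) = +2.61 V.
Since E°cell > 0, the reaction is spontaneous under standard conditions.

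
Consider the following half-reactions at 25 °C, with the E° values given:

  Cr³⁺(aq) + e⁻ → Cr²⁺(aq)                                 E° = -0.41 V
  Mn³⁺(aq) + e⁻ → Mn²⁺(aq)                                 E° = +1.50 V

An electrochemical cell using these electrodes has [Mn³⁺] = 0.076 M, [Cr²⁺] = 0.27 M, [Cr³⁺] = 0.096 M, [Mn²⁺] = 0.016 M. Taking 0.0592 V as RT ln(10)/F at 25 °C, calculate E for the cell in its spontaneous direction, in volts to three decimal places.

Mn³⁺/Mn²⁺ is the cathode (higher E°), Cr³⁺/Cr²⁺ the anode: E°cell = +1.50 − (-0.41) = +1.91 V, n = 1.
Overall: Mn³⁺(aq) + Cr²⁺(aq) → Mn²⁺(aq) + Cr³⁺(aq)
Q = [Mn²⁺]·[Cr³⁺] / ([Mn³⁺]·[Cr²⁺]); log Q = -1.126.
E = E° − (0.0592/n) log Q = +1.91 − (0.0592/1)(-1.126) = +1.977 V.

+1.977 V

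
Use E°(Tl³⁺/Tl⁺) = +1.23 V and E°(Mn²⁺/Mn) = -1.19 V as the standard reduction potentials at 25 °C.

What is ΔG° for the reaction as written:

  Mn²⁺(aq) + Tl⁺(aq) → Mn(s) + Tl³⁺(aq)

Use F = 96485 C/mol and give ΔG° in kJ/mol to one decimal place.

+467.0 kJ/mol

As written, Mn²⁺/Mn is reduced (cathode) and Tl³⁺/Tl⁺ is oxidised (anode), so E°cell = (-1.19) − (+1.23) = -2.42 V.
Balancing electrons gives n = 2.
ΔG° = −nFE° = −(2)(96485)(-2.42) = 466,987 J = +467.0 kJ/mol.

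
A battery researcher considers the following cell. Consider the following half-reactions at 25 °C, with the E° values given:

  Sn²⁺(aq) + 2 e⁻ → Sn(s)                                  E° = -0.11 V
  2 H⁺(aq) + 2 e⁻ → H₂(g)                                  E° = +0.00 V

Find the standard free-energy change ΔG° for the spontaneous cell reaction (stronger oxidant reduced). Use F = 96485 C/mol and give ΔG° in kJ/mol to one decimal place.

H⁺/H₂ (E° = +0.00 V) is the cathode; Sn²⁺/Sn (E° = -0.11 V) is the anode, so E°cell = +0.11 V.
Balancing electrons gives n = 2 (lcm of 2 and 2).
ΔG° = −nFE° = −(2)(96485)(+0.11) = -21,227 J = -21.2 kJ/mol.

-21.2 kJ/mol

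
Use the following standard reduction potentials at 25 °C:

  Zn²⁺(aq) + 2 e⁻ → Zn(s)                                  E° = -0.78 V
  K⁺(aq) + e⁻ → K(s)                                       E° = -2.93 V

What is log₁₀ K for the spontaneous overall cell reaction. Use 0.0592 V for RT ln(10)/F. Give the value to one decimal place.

72.6

Cathode: Zn²⁺/Zn; anode: K⁺/K. E°cell = +2.15 V, n = 2.
log K = nE°cell / 0.0592 = (2)(+2.15) / 0.0592 = 72.6.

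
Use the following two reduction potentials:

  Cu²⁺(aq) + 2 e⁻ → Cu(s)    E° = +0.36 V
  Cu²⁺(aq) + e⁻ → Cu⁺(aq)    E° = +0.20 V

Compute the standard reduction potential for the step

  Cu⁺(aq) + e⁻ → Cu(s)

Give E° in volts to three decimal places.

+0.520 V

Sequential free energies add, so n₃E°₃ = n₁E°₁ + n₂E°₂.
With n₃ = 2, and the known step contributing 1×(+0.20) V, the unknown satisfies 1·E° = 2×(+0.36) − 1×(+0.20) = +0.520.
E° = +0.520 / 1 = +0.520 V.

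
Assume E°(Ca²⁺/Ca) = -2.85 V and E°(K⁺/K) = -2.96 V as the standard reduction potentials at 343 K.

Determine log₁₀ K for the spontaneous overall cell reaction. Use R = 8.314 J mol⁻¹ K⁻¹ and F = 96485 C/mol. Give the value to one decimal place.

3.2

Cathode: Ca²⁺/Ca; anode: K⁺/K. E°cell = (-2.85) − (-2.96) = +0.11 V, with n = 2.
ΔG° = −nFE° = −RT ln K, so ln K = nFE°/(RT) = (2)(96485)(+0.11) / ((8.314)(343)) = 7.444.
log₁₀ K = 7.444 / ln 10 = 3.2.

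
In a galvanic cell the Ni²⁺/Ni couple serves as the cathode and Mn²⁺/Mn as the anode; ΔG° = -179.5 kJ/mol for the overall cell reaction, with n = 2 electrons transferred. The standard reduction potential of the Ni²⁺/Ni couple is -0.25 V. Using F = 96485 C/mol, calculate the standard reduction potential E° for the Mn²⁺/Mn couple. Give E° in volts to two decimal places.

-1.18 V

E°cell = −ΔG°/(nF) = −(-179.5×10³)/((2)(96485)) = +0.930 V.
Since Ni²⁺/Ni is the cathode and Mn²⁺/Mn the anode, E°cell = E°(Ni²⁺/Ni) − E°(Mn²⁺/Mn).
So E°(Mn²⁺/Mn) = E°(Ni²⁺/Ni) − E°cell = (-0.25) − (+0.930) = -1.18 V.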